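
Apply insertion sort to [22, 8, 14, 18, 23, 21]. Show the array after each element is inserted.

First element 22 is already 'sorted'
Insert 8: shifted 1 elements -> [8, 22, 14, 18, 23, 21]
Insert 14: shifted 1 elements -> [8, 14, 22, 18, 23, 21]
Insert 18: shifted 1 elements -> [8, 14, 18, 22, 23, 21]
Insert 23: shifted 0 elements -> [8, 14, 18, 22, 23, 21]
Insert 21: shifted 2 elements -> [8, 14, 18, 21, 22, 23]


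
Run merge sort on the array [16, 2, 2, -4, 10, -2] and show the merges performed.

Divide and conquer:
  Merge [2] + [2] -> [2, 2]
  Merge [16] + [2, 2] -> [2, 2, 16]
  Merge [10] + [-2] -> [-2, 10]
  Merge [-4] + [-2, 10] -> [-4, -2, 10]
  Merge [2, 2, 16] + [-4, -2, 10] -> [-4, -2, 2, 2, 10, 16]


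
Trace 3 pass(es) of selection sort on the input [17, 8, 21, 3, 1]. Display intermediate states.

Pass 1: Select minimum 1 at index 4, swap -> [1, 8, 21, 3, 17]
Pass 2: Select minimum 3 at index 3, swap -> [1, 3, 21, 8, 17]
Pass 3: Select minimum 8 at index 3, swap -> [1, 3, 8, 21, 17]


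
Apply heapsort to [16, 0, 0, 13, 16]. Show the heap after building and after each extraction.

Build heap: [16, 16, 0, 13, 0]
Extract 16: [16, 13, 0, 0, 16]
Extract 16: [13, 0, 0, 16, 16]
Extract 13: [0, 0, 13, 16, 16]
Extract 0: [0, 0, 13, 16, 16]


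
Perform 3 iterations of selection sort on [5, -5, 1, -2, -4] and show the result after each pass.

Pass 1: Select minimum -5 at index 1, swap -> [-5, 5, 1, -2, -4]
Pass 2: Select minimum -4 at index 4, swap -> [-5, -4, 1, -2, 5]
Pass 3: Select minimum -2 at index 3, swap -> [-5, -4, -2, 1, 5]


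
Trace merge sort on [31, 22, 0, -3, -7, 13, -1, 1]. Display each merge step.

Divide and conquer:
  Merge [31] + [22] -> [22, 31]
  Merge [0] + [-3] -> [-3, 0]
  Merge [22, 31] + [-3, 0] -> [-3, 0, 22, 31]
  Merge [-7] + [13] -> [-7, 13]
  Merge [-1] + [1] -> [-1, 1]
  Merge [-7, 13] + [-1, 1] -> [-7, -1, 1, 13]
  Merge [-3, 0, 22, 31] + [-7, -1, 1, 13] -> [-7, -3, -1, 0, 1, 13, 22, 31]


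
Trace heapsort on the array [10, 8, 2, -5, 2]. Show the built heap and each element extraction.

Build heap: [10, 8, 2, -5, 2]
Extract 10: [8, 2, 2, -5, 10]
Extract 8: [2, -5, 2, 8, 10]
Extract 2: [2, -5, 2, 8, 10]
Extract 2: [-5, 2, 2, 8, 10]


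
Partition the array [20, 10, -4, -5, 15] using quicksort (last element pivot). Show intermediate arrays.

Partition 1: pivot=15 at index 3 -> [10, -4, -5, 15, 20]
Partition 2: pivot=-5 at index 0 -> [-5, -4, 10, 15, 20]
Partition 3: pivot=10 at index 2 -> [-5, -4, 10, 15, 20]


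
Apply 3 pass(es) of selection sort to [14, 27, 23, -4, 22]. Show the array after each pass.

Pass 1: Select minimum -4 at index 3, swap -> [-4, 27, 23, 14, 22]
Pass 2: Select minimum 14 at index 3, swap -> [-4, 14, 23, 27, 22]
Pass 3: Select minimum 22 at index 4, swap -> [-4, 14, 22, 27, 23]


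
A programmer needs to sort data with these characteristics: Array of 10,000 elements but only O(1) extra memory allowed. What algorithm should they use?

Best choice: Heapsort
Reason: Heapsort rearranges the array in place using O(1) auxiliary space and still guarantees O(n log n) time; quicksort partitions in place but needs Theta(log n) stack space for recursion (O(n) in the worst case), and mergesort requires O(n) auxiliary space


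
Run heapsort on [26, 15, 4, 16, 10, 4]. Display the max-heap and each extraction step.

Build heap: [26, 16, 4, 15, 10, 4]
Extract 26: [16, 15, 4, 4, 10, 26]
Extract 16: [15, 10, 4, 4, 16, 26]
Extract 15: [10, 4, 4, 15, 16, 26]
Extract 10: [4, 4, 10, 15, 16, 26]
Extract 4: [4, 4, 10, 15, 16, 26]


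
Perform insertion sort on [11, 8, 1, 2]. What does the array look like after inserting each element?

First element 11 is already 'sorted'
Insert 8: shifted 1 elements -> [8, 11, 1, 2]
Insert 1: shifted 2 elements -> [1, 8, 11, 2]
Insert 2: shifted 2 elements -> [1, 2, 8, 11]


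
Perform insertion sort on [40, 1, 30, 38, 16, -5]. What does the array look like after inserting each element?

First element 40 is already 'sorted'
Insert 1: shifted 1 elements -> [1, 40, 30, 38, 16, -5]
Insert 30: shifted 1 elements -> [1, 30, 40, 38, 16, -5]
Insert 38: shifted 1 elements -> [1, 30, 38, 40, 16, -5]
Insert 16: shifted 3 elements -> [1, 16, 30, 38, 40, -5]
Insert -5: shifted 5 elements -> [-5, 1, 16, 30, 38, 40]


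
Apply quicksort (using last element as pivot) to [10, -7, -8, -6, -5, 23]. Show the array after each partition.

Partition 1: pivot=23 at index 5 -> [10, -7, -8, -6, -5, 23]
Partition 2: pivot=-5 at index 3 -> [-7, -8, -6, -5, 10, 23]
Partition 3: pivot=-6 at index 2 -> [-7, -8, -6, -5, 10, 23]
Partition 4: pivot=-8 at index 0 -> [-8, -7, -6, -5, 10, 23]


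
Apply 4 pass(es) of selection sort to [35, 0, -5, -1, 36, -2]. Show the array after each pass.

Pass 1: Select minimum -5 at index 2, swap -> [-5, 0, 35, -1, 36, -2]
Pass 2: Select minimum -2 at index 5, swap -> [-5, -2, 35, -1, 36, 0]
Pass 3: Select minimum -1 at index 3, swap -> [-5, -2, -1, 35, 36, 0]
Pass 4: Select minimum 0 at index 5, swap -> [-5, -2, -1, 0, 36, 35]


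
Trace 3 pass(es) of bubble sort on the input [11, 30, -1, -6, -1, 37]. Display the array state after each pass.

After pass 1: [11, -1, -6, -1, 30, 37] (3 swaps)
After pass 2: [-1, -6, -1, 11, 30, 37] (3 swaps)
After pass 3: [-6, -1, -1, 11, 30, 37] (1 swaps)
Total swaps: 7


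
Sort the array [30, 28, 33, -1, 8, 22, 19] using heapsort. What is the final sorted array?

Build heap: [33, 28, 30, -1, 8, 22, 19]
Extract 33: [30, 28, 22, -1, 8, 19, 33]
Extract 30: [28, 19, 22, -1, 8, 30, 33]
Extract 28: [22, 19, 8, -1, 28, 30, 33]
Extract 22: [19, -1, 8, 22, 28, 30, 33]
Extract 19: [8, -1, 19, 22, 28, 30, 33]
Extract 8: [-1, 8, 19, 22, 28, 30, 33]


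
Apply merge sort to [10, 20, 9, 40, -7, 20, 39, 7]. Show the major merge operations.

Divide and conquer:
  Merge [10] + [20] -> [10, 20]
  Merge [9] + [40] -> [9, 40]
  Merge [10, 20] + [9, 40] -> [9, 10, 20, 40]
  Merge [-7] + [20] -> [-7, 20]
  Merge [39] + [7] -> [7, 39]
  Merge [-7, 20] + [7, 39] -> [-7, 7, 20, 39]
  Merge [9, 10, 20, 40] + [-7, 7, 20, 39] -> [-7, 7, 9, 10, 20, 20, 39, 40]


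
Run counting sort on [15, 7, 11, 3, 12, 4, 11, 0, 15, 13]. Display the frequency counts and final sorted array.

Count array: [1, 0, 0, 1, 1, 0, 0, 1, 0, 0, 0, 2, 1, 1, 0, 2]
(count[i] = number of elements equal to i)
Cumulative count: [1, 1, 1, 2, 3, 3, 3, 4, 4, 4, 4, 6, 7, 8, 8, 10]
Sorted: [0, 3, 4, 7, 11, 11, 12, 13, 15, 15]


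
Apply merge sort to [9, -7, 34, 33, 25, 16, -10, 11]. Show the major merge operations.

Divide and conquer:
  Merge [9] + [-7] -> [-7, 9]
  Merge [34] + [33] -> [33, 34]
  Merge [-7, 9] + [33, 34] -> [-7, 9, 33, 34]
  Merge [25] + [16] -> [16, 25]
  Merge [-10] + [11] -> [-10, 11]
  Merge [16, 25] + [-10, 11] -> [-10, 11, 16, 25]
  Merge [-7, 9, 33, 34] + [-10, 11, 16, 25] -> [-10, -7, 9, 11, 16, 25, 33, 34]


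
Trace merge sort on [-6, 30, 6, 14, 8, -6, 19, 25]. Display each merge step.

Divide and conquer:
  Merge [-6] + [30] -> [-6, 30]
  Merge [6] + [14] -> [6, 14]
  Merge [-6, 30] + [6, 14] -> [-6, 6, 14, 30]
  Merge [8] + [-6] -> [-6, 8]
  Merge [19] + [25] -> [19, 25]
  Merge [-6, 8] + [19, 25] -> [-6, 8, 19, 25]
  Merge [-6, 6, 14, 30] + [-6, 8, 19, 25] -> [-6, -6, 6, 8, 14, 19, 25, 30]


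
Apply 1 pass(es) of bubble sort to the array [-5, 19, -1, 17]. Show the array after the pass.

After pass 1: [-5, -1, 17, 19] (2 swaps)
Total swaps: 2


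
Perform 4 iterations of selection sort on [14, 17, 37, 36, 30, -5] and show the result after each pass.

Pass 1: Select minimum -5 at index 5, swap -> [-5, 17, 37, 36, 30, 14]
Pass 2: Select minimum 14 at index 5, swap -> [-5, 14, 37, 36, 30, 17]
Pass 3: Select minimum 17 at index 5, swap -> [-5, 14, 17, 36, 30, 37]
Pass 4: Select minimum 30 at index 4, swap -> [-5, 14, 17, 30, 36, 37]


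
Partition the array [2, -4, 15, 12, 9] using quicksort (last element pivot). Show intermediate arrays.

Partition 1: pivot=9 at index 2 -> [2, -4, 9, 12, 15]
Partition 2: pivot=-4 at index 0 -> [-4, 2, 9, 12, 15]
Partition 3: pivot=15 at index 4 -> [-4, 2, 9, 12, 15]


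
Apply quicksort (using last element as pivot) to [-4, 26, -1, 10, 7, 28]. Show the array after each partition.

Partition 1: pivot=28 at index 5 -> [-4, 26, -1, 10, 7, 28]
Partition 2: pivot=7 at index 2 -> [-4, -1, 7, 10, 26, 28]
Partition 3: pivot=-1 at index 1 -> [-4, -1, 7, 10, 26, 28]
Partition 4: pivot=26 at index 4 -> [-4, -1, 7, 10, 26, 28]


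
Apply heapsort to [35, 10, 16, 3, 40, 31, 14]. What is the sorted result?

Build heap: [40, 35, 31, 3, 10, 16, 14]
Extract 40: [35, 14, 31, 3, 10, 16, 40]
Extract 35: [31, 14, 16, 3, 10, 35, 40]
Extract 31: [16, 14, 10, 3, 31, 35, 40]
Extract 16: [14, 3, 10, 16, 31, 35, 40]
Extract 14: [10, 3, 14, 16, 31, 35, 40]
Extract 10: [3, 10, 14, 16, 31, 35, 40]


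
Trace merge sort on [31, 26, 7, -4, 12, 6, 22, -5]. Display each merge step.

Divide and conquer:
  Merge [31] + [26] -> [26, 31]
  Merge [7] + [-4] -> [-4, 7]
  Merge [26, 31] + [-4, 7] -> [-4, 7, 26, 31]
  Merge [12] + [6] -> [6, 12]
  Merge [22] + [-5] -> [-5, 22]
  Merge [6, 12] + [-5, 22] -> [-5, 6, 12, 22]
  Merge [-4, 7, 26, 31] + [-5, 6, 12, 22] -> [-5, -4, 6, 7, 12, 22, 26, 31]


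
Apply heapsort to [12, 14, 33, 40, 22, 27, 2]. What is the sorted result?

Build heap: [40, 22, 33, 14, 12, 27, 2]
Extract 40: [33, 22, 27, 14, 12, 2, 40]
Extract 33: [27, 22, 2, 14, 12, 33, 40]
Extract 27: [22, 14, 2, 12, 27, 33, 40]
Extract 22: [14, 12, 2, 22, 27, 33, 40]
Extract 14: [12, 2, 14, 22, 27, 33, 40]
Extract 12: [2, 12, 14, 22, 27, 33, 40]


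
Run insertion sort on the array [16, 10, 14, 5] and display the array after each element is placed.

First element 16 is already 'sorted'
Insert 10: shifted 1 elements -> [10, 16, 14, 5]
Insert 14: shifted 1 elements -> [10, 14, 16, 5]
Insert 5: shifted 3 elements -> [5, 10, 14, 16]


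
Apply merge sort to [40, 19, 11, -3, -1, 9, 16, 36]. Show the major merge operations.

Divide and conquer:
  Merge [40] + [19] -> [19, 40]
  Merge [11] + [-3] -> [-3, 11]
  Merge [19, 40] + [-3, 11] -> [-3, 11, 19, 40]
  Merge [-1] + [9] -> [-1, 9]
  Merge [16] + [36] -> [16, 36]
  Merge [-1, 9] + [16, 36] -> [-1, 9, 16, 36]
  Merge [-3, 11, 19, 40] + [-1, 9, 16, 36] -> [-3, -1, 9, 11, 16, 19, 36, 40]


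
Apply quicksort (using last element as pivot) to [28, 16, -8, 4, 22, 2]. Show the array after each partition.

Partition 1: pivot=2 at index 1 -> [-8, 2, 28, 4, 22, 16]
Partition 2: pivot=16 at index 3 -> [-8, 2, 4, 16, 22, 28]
Partition 3: pivot=28 at index 5 -> [-8, 2, 4, 16, 22, 28]


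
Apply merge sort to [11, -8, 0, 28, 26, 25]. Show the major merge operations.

Divide and conquer:
  Merge [-8] + [0] -> [-8, 0]
  Merge [11] + [-8, 0] -> [-8, 0, 11]
  Merge [26] + [25] -> [25, 26]
  Merge [28] + [25, 26] -> [25, 26, 28]
  Merge [-8, 0, 11] + [25, 26, 28] -> [-8, 0, 11, 25, 26, 28]


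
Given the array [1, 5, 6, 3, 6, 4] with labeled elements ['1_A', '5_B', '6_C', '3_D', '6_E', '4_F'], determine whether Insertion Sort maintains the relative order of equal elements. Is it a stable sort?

Trace Insertion Sort on the labeled array (the key is the number; the letter only tracks identity):
  Insert 5_B at index 1: [1_A, 5_B, 6_C, 3_D, 6_E, 4_F]
  Insert 6_C at index 2: [1_A, 5_B, 6_C, 3_D, 6_E, 4_F]
  Insert 3_D at index 1: [1_A, 3_D, 5_B, 6_C, 6_E, 4_F]
  Insert 6_E at index 4: [1_A, 3_D, 5_B, 6_C, 6_E, 4_F]
  Insert 4_F at index 2: [1_A, 3_D, 4_F, 5_B, 6_C, 6_E]
Final order: [1_A, 3_D, 4_F, 5_B, 6_C, 6_E]
Equal keys:
  value 6: originally 6_C, 6_E; after sorting 6_C, 6_E -> order preserved
All equal keys kept their original relative order. Insertion Sort is stable: elements are shifted only while they are strictly greater than the key, so a key is inserted after any equal elements already placed.
Answer: Stable


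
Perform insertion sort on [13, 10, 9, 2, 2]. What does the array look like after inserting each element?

First element 13 is already 'sorted'
Insert 10: shifted 1 elements -> [10, 13, 9, 2, 2]
Insert 9: shifted 2 elements -> [9, 10, 13, 2, 2]
Insert 2: shifted 3 elements -> [2, 9, 10, 13, 2]
Insert 2: shifted 3 elements -> [2, 2, 9, 10, 13]


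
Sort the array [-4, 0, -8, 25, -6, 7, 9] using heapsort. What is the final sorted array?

Build heap: [25, 0, 9, -4, -6, 7, -8]
Extract 25: [9, 0, 7, -4, -6, -8, 25]
Extract 9: [7, 0, -8, -4, -6, 9, 25]
Extract 7: [0, -4, -8, -6, 7, 9, 25]
Extract 0: [-4, -6, -8, 0, 7, 9, 25]
Extract -4: [-6, -8, -4, 0, 7, 9, 25]
Extract -6: [-8, -6, -4, 0, 7, 9, 25]


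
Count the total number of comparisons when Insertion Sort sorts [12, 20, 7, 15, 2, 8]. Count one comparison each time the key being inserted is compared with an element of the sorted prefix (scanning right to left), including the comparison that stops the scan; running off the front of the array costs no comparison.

Insert 20: 12 <= 20 (stop) = 1 comparison(s) -> [12, 20, 7, 15, 2, 8]
Insert 7: 20 > 7 (shift), 12 > 7 (shift), reached front = 2 comparison(s) -> [7, 12, 20, 15, 2, 8]
Insert 15: 20 > 15 (shift), 12 <= 15 (stop) = 2 comparison(s) -> [7, 12, 15, 20, 2, 8]
Insert 2: 20 > 2 (shift), 15 > 2 (shift), 12 > 2 (shift), 7 > 2 (shift), reached front = 4 comparison(s) -> [2, 7, 12, 15, 20, 8]
Insert 8: 20 > 8 (shift), 15 > 8 (shift), 12 > 8 (shift), 7 <= 8 (stop) = 4 comparison(s) -> [2, 7, 8, 12, 15, 20]
Total comparisons: 1 + 2 + 2 + 4 + 4 = 13


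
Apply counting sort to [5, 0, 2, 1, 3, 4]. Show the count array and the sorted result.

Count array: [1, 1, 1, 1, 1, 1]
(count[i] = number of elements equal to i)
Cumulative count: [1, 2, 3, 4, 5, 6]
Sorted: [0, 1, 2, 3, 4, 5]


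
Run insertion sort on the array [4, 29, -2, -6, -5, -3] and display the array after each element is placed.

First element 4 is already 'sorted'
Insert 29: shifted 0 elements -> [4, 29, -2, -6, -5, -3]
Insert -2: shifted 2 elements -> [-2, 4, 29, -6, -5, -3]
Insert -6: shifted 3 elements -> [-6, -2, 4, 29, -5, -3]
Insert -5: shifted 3 elements -> [-6, -5, -2, 4, 29, -3]
Insert -3: shifted 3 elements -> [-6, -5, -3, -2, 4, 29]


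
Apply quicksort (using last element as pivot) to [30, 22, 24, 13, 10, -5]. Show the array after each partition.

Partition 1: pivot=-5 at index 0 -> [-5, 22, 24, 13, 10, 30]
Partition 2: pivot=30 at index 5 -> [-5, 22, 24, 13, 10, 30]
Partition 3: pivot=10 at index 1 -> [-5, 10, 24, 13, 22, 30]
Partition 4: pivot=22 at index 3 -> [-5, 10, 13, 22, 24, 30]


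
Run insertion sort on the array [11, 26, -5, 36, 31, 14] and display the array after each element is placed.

First element 11 is already 'sorted'
Insert 26: shifted 0 elements -> [11, 26, -5, 36, 31, 14]
Insert -5: shifted 2 elements -> [-5, 11, 26, 36, 31, 14]
Insert 36: shifted 0 elements -> [-5, 11, 26, 36, 31, 14]
Insert 31: shifted 1 elements -> [-5, 11, 26, 31, 36, 14]
Insert 14: shifted 3 elements -> [-5, 11, 14, 26, 31, 36]


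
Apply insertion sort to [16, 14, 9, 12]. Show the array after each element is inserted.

First element 16 is already 'sorted'
Insert 14: shifted 1 elements -> [14, 16, 9, 12]
Insert 9: shifted 2 elements -> [9, 14, 16, 12]
Insert 12: shifted 2 elements -> [9, 12, 14, 16]


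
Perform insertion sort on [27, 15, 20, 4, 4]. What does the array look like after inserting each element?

First element 27 is already 'sorted'
Insert 15: shifted 1 elements -> [15, 27, 20, 4, 4]
Insert 20: shifted 1 elements -> [15, 20, 27, 4, 4]
Insert 4: shifted 3 elements -> [4, 15, 20, 27, 4]
Insert 4: shifted 3 elements -> [4, 4, 15, 20, 27]


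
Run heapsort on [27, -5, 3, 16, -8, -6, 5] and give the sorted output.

Build heap: [27, 16, 5, -5, -8, -6, 3]
Extract 27: [16, 3, 5, -5, -8, -6, 27]
Extract 16: [5, 3, -6, -5, -8, 16, 27]
Extract 5: [3, -5, -6, -8, 5, 16, 27]
Extract 3: [-5, -8, -6, 3, 5, 16, 27]
Extract -5: [-6, -8, -5, 3, 5, 16, 27]
Extract -6: [-8, -6, -5, 3, 5, 16, 27]


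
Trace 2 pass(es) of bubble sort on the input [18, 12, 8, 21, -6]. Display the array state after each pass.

After pass 1: [12, 8, 18, -6, 21] (3 swaps)
After pass 2: [8, 12, -6, 18, 21] (2 swaps)
Total swaps: 5


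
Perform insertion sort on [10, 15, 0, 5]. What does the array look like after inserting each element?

First element 10 is already 'sorted'
Insert 15: shifted 0 elements -> [10, 15, 0, 5]
Insert 0: shifted 2 elements -> [0, 10, 15, 5]
Insert 5: shifted 2 elements -> [0, 5, 10, 15]


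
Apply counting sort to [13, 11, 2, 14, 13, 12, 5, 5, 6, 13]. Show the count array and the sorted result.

Count array: [0, 0, 1, 0, 0, 2, 1, 0, 0, 0, 0, 1, 1, 3, 1]
(count[i] = number of elements equal to i)
Cumulative count: [0, 0, 1, 1, 1, 3, 4, 4, 4, 4, 4, 5, 6, 9, 10]
Sorted: [2, 5, 5, 6, 11, 12, 13, 13, 13, 14]


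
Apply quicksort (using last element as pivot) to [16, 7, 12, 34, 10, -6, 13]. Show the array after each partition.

Partition 1: pivot=13 at index 4 -> [7, 12, 10, -6, 13, 34, 16]
Partition 2: pivot=-6 at index 0 -> [-6, 12, 10, 7, 13, 34, 16]
Partition 3: pivot=7 at index 1 -> [-6, 7, 10, 12, 13, 34, 16]
Partition 4: pivot=12 at index 3 -> [-6, 7, 10, 12, 13, 34, 16]
Partition 5: pivot=16 at index 5 -> [-6, 7, 10, 12, 13, 16, 34]


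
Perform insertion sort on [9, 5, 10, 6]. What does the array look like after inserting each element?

First element 9 is already 'sorted'
Insert 5: shifted 1 elements -> [5, 9, 10, 6]
Insert 10: shifted 0 elements -> [5, 9, 10, 6]
Insert 6: shifted 2 elements -> [5, 6, 9, 10]


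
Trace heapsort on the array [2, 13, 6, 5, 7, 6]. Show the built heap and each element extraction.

Build heap: [13, 7, 6, 5, 2, 6]
Extract 13: [7, 6, 6, 5, 2, 13]
Extract 7: [6, 5, 6, 2, 7, 13]
Extract 6: [6, 5, 2, 6, 7, 13]
Extract 6: [5, 2, 6, 6, 7, 13]
Extract 5: [2, 5, 6, 6, 7, 13]


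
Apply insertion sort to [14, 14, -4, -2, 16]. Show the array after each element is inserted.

First element 14 is already 'sorted'
Insert 14: shifted 0 elements -> [14, 14, -4, -2, 16]
Insert -4: shifted 2 elements -> [-4, 14, 14, -2, 16]
Insert -2: shifted 2 elements -> [-4, -2, 14, 14, 16]
Insert 16: shifted 0 elements -> [-4, -2, 14, 14, 16]


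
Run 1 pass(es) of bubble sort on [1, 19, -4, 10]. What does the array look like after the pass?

After pass 1: [1, -4, 10, 19] (2 swaps)
Total swaps: 2


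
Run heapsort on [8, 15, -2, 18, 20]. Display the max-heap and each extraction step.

Build heap: [20, 18, -2, 8, 15]
Extract 20: [18, 15, -2, 8, 20]
Extract 18: [15, 8, -2, 18, 20]
Extract 15: [8, -2, 15, 18, 20]
Extract 8: [-2, 8, 15, 18, 20]


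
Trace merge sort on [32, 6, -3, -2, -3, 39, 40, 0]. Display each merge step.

Divide and conquer:
  Merge [32] + [6] -> [6, 32]
  Merge [-3] + [-2] -> [-3, -2]
  Merge [6, 32] + [-3, -2] -> [-3, -2, 6, 32]
  Merge [-3] + [39] -> [-3, 39]
  Merge [40] + [0] -> [0, 40]
  Merge [-3, 39] + [0, 40] -> [-3, 0, 39, 40]
  Merge [-3, -2, 6, 32] + [-3, 0, 39, 40] -> [-3, -3, -2, 0, 6, 32, 39, 40]


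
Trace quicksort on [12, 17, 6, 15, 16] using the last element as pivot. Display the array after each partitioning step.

Partition 1: pivot=16 at index 3 -> [12, 6, 15, 16, 17]
Partition 2: pivot=15 at index 2 -> [12, 6, 15, 16, 17]
Partition 3: pivot=6 at index 0 -> [6, 12, 15, 16, 17]


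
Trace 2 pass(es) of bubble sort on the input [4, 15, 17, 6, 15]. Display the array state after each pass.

After pass 1: [4, 15, 6, 15, 17] (2 swaps)
After pass 2: [4, 6, 15, 15, 17] (1 swaps)
Total swaps: 3


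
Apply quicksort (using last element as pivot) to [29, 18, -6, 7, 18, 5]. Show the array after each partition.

Partition 1: pivot=5 at index 1 -> [-6, 5, 29, 7, 18, 18]
Partition 2: pivot=18 at index 4 -> [-6, 5, 7, 18, 18, 29]
Partition 3: pivot=18 at index 3 -> [-6, 5, 7, 18, 18, 29]


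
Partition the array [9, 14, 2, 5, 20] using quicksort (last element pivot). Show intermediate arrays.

Partition 1: pivot=20 at index 4 -> [9, 14, 2, 5, 20]
Partition 2: pivot=5 at index 1 -> [2, 5, 9, 14, 20]
Partition 3: pivot=14 at index 3 -> [2, 5, 9, 14, 20]


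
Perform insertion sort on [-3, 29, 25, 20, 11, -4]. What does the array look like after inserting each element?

First element -3 is already 'sorted'
Insert 29: shifted 0 elements -> [-3, 29, 25, 20, 11, -4]
Insert 25: shifted 1 elements -> [-3, 25, 29, 20, 11, -4]
Insert 20: shifted 2 elements -> [-3, 20, 25, 29, 11, -4]
Insert 11: shifted 3 elements -> [-3, 11, 20, 25, 29, -4]
Insert -4: shifted 5 elements -> [-4, -3, 11, 20, 25, 29]


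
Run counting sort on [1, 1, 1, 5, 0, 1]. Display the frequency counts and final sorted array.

Count array: [1, 4, 0, 0, 0, 1]
(count[i] = number of elements equal to i)
Cumulative count: [1, 5, 5, 5, 5, 6]
Sorted: [0, 1, 1, 1, 1, 5]


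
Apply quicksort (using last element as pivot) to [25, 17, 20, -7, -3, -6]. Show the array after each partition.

Partition 1: pivot=-6 at index 1 -> [-7, -6, 20, 25, -3, 17]
Partition 2: pivot=17 at index 3 -> [-7, -6, -3, 17, 20, 25]
Partition 3: pivot=25 at index 5 -> [-7, -6, -3, 17, 20, 25]


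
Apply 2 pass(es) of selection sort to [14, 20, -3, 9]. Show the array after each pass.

Pass 1: Select minimum -3 at index 2, swap -> [-3, 20, 14, 9]
Pass 2: Select minimum 9 at index 3, swap -> [-3, 9, 14, 20]


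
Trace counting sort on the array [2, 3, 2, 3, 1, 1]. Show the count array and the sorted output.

Count array: [0, 2, 2, 2]
(count[i] = number of elements equal to i)
Cumulative count: [0, 2, 4, 6]
Sorted: [1, 1, 2, 2, 3, 3]


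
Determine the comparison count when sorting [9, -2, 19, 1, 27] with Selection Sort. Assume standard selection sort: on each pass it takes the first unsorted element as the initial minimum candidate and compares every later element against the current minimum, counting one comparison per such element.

Pass 1: scan indices 1..4 for the minimum = 4 comparison(s); min is -2, place at index 0 -> [-2, 9, 19, 1, 27]
Pass 2: scan indices 2..4 for the minimum = 3 comparison(s); min is 1, place at index 1 -> [-2, 1, 19, 9, 27]
Pass 3: scan indices 3..4 for the minimum = 2 comparison(s); min is 9, place at index 2 -> [-2, 1, 9, 19, 27]
Pass 4: scan indices 4..4 for the minimum = 1 comparison(s); min is 19, place at index 3 -> [-2, 1, 9, 19, 27]
Selection sort always scans the whole unsorted suffix, so the count is (n-1) + (n-2) + ... + 1 = n(n-1)/2 = 5*4/2 = 10 regardless of the input order.
Total comparisons: 4 + 3 + 2 + 1 = 10


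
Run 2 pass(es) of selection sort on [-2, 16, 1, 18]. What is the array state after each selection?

Pass 1: Select minimum -2 at index 0, swap -> [-2, 16, 1, 18]
Pass 2: Select minimum 1 at index 2, swap -> [-2, 1, 16, 18]


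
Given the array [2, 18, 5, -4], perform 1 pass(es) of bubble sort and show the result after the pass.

After pass 1: [2, 5, -4, 18] (2 swaps)
Total swaps: 2


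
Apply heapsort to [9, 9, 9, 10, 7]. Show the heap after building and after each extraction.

Build heap: [10, 9, 9, 9, 7]
Extract 10: [9, 9, 9, 7, 10]
Extract 9: [9, 7, 9, 9, 10]
Extract 9: [9, 7, 9, 9, 10]
Extract 9: [7, 9, 9, 9, 10]


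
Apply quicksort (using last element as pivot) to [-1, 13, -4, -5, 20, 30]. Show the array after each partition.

Partition 1: pivot=30 at index 5 -> [-1, 13, -4, -5, 20, 30]
Partition 2: pivot=20 at index 4 -> [-1, 13, -4, -5, 20, 30]
Partition 3: pivot=-5 at index 0 -> [-5, 13, -4, -1, 20, 30]
Partition 4: pivot=-1 at index 2 -> [-5, -4, -1, 13, 20, 30]


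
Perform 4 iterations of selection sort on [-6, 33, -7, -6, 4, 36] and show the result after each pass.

Pass 1: Select minimum -7 at index 2, swap -> [-7, 33, -6, -6, 4, 36]
Pass 2: Select minimum -6 at index 2, swap -> [-7, -6, 33, -6, 4, 36]
Pass 3: Select minimum -6 at index 3, swap -> [-7, -6, -6, 33, 4, 36]
Pass 4: Select minimum 4 at index 4, swap -> [-7, -6, -6, 4, 33, 36]


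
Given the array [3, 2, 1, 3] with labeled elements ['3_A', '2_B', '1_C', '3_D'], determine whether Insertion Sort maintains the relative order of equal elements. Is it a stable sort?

Trace Insertion Sort on the labeled array (the key is the number; the letter only tracks identity):
  Insert 2_B at index 0: [2_B, 3_A, 1_C, 3_D]
  Insert 1_C at index 0: [1_C, 2_B, 3_A, 3_D]
  Insert 3_D at index 3: [1_C, 2_B, 3_A, 3_D]
Final order: [1_C, 2_B, 3_A, 3_D]
Equal keys:
  value 3: originally 3_A, 3_D; after sorting 3_A, 3_D -> order preserved
All equal keys kept their original relative order. Insertion Sort is stable: elements are shifted only while they are strictly greater than the key, so a key is inserted after any equal elements already placed.
Answer: Stable


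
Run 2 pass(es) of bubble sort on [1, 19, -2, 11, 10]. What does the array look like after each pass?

After pass 1: [1, -2, 11, 10, 19] (3 swaps)
After pass 2: [-2, 1, 10, 11, 19] (2 swaps)
Total swaps: 5


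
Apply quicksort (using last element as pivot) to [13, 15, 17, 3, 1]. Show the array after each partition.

Partition 1: pivot=1 at index 0 -> [1, 15, 17, 3, 13]
Partition 2: pivot=13 at index 2 -> [1, 3, 13, 15, 17]
Partition 3: pivot=17 at index 4 -> [1, 3, 13, 15, 17]


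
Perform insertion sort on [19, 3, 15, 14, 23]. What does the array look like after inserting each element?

First element 19 is already 'sorted'
Insert 3: shifted 1 elements -> [3, 19, 15, 14, 23]
Insert 15: shifted 1 elements -> [3, 15, 19, 14, 23]
Insert 14: shifted 2 elements -> [3, 14, 15, 19, 23]
Insert 23: shifted 0 elements -> [3, 14, 15, 19, 23]


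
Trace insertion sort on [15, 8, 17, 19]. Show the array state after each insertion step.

First element 15 is already 'sorted'
Insert 8: shifted 1 elements -> [8, 15, 17, 19]
Insert 17: shifted 0 elements -> [8, 15, 17, 19]
Insert 19: shifted 0 elements -> [8, 15, 17, 19]


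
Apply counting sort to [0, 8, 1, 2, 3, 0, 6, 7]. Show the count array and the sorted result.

Count array: [2, 1, 1, 1, 0, 0, 1, 1, 1]
(count[i] = number of elements equal to i)
Cumulative count: [2, 3, 4, 5, 5, 5, 6, 7, 8]
Sorted: [0, 0, 1, 2, 3, 6, 7, 8]


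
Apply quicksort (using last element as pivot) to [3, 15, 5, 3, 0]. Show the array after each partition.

Partition 1: pivot=0 at index 0 -> [0, 15, 5, 3, 3]
Partition 2: pivot=3 at index 2 -> [0, 3, 3, 15, 5]
Partition 3: pivot=5 at index 3 -> [0, 3, 3, 5, 15]


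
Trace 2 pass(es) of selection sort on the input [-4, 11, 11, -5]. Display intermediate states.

Pass 1: Select minimum -5 at index 3, swap -> [-5, 11, 11, -4]
Pass 2: Select minimum -4 at index 3, swap -> [-5, -4, 11, 11]


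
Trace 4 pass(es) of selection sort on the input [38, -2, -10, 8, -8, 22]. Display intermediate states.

Pass 1: Select minimum -10 at index 2, swap -> [-10, -2, 38, 8, -8, 22]
Pass 2: Select minimum -8 at index 4, swap -> [-10, -8, 38, 8, -2, 22]
Pass 3: Select minimum -2 at index 4, swap -> [-10, -8, -2, 8, 38, 22]
Pass 4: Select minimum 8 at index 3, swap -> [-10, -8, -2, 8, 38, 22]


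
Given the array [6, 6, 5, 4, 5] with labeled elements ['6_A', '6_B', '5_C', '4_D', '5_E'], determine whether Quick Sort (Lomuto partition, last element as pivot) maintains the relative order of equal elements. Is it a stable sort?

Trace Quick Sort on the labeled array (the key is the number; the letter only tracks identity):
  Partition indices 0..4 around pivot 5_E -> [5_C, 4_D, 5_E, 6_B, 6_A]
  Partition indices 0..1 around pivot 4_D -> [4_D, 5_C, 5_E, 6_B, 6_A]
  Partition indices 3..4 around pivot 6_A -> [4_D, 5_C, 5_E, 6_B, 6_A]
Final order: [4_D, 5_C, 5_E, 6_B, 6_A]
Equal keys:
  value 5: originally 5_C, 5_E; after sorting 5_C, 5_E -> order preserved
  value 6: originally 6_A, 6_B; after sorting 6_B, 6_A -> order changed
Equal keys were reordered, so Quick Sort is not stable: partition swaps elements across long distances and can reorder equal keys. (One such input is enough; an unstable sort may happen to preserve order on other inputs, but it gives no guarantee.)
Answer: Not stable


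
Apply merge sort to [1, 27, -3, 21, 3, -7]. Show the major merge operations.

Divide and conquer:
  Merge [27] + [-3] -> [-3, 27]
  Merge [1] + [-3, 27] -> [-3, 1, 27]
  Merge [3] + [-7] -> [-7, 3]
  Merge [21] + [-7, 3] -> [-7, 3, 21]
  Merge [-3, 1, 27] + [-7, 3, 21] -> [-7, -3, 1, 3, 21, 27]


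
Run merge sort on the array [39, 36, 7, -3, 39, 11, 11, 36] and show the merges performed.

Divide and conquer:
  Merge [39] + [36] -> [36, 39]
  Merge [7] + [-3] -> [-3, 7]
  Merge [36, 39] + [-3, 7] -> [-3, 7, 36, 39]
  Merge [39] + [11] -> [11, 39]
  Merge [11] + [36] -> [11, 36]
  Merge [11, 39] + [11, 36] -> [11, 11, 36, 39]
  Merge [-3, 7, 36, 39] + [11, 11, 36, 39] -> [-3, 7, 11, 11, 36, 36, 39, 39]


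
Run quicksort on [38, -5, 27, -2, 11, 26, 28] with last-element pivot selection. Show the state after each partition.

Partition 1: pivot=28 at index 5 -> [-5, 27, -2, 11, 26, 28, 38]
Partition 2: pivot=26 at index 3 -> [-5, -2, 11, 26, 27, 28, 38]
Partition 3: pivot=11 at index 2 -> [-5, -2, 11, 26, 27, 28, 38]
Partition 4: pivot=-2 at index 1 -> [-5, -2, 11, 26, 27, 28, 38]


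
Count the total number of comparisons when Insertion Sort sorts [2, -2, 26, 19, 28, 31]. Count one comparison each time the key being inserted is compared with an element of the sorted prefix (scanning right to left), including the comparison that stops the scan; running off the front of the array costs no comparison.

Insert -2: 2 > -2 (shift), reached front = 1 comparison(s) -> [-2, 2, 26, 19, 28, 31]
Insert 26: 2 <= 26 (stop) = 1 comparison(s) -> [-2, 2, 26, 19, 28, 31]
Insert 19: 26 > 19 (shift), 2 <= 19 (stop) = 2 comparison(s) -> [-2, 2, 19, 26, 28, 31]
Insert 28: 26 <= 28 (stop) = 1 comparison(s) -> [-2, 2, 19, 26, 28, 31]
Insert 31: 28 <= 31 (stop) = 1 comparison(s) -> [-2, 2, 19, 26, 28, 31]
Total comparisons: 1 + 1 + 2 + 1 + 1 = 6


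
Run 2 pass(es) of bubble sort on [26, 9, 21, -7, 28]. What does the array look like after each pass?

After pass 1: [9, 21, -7, 26, 28] (3 swaps)
After pass 2: [9, -7, 21, 26, 28] (1 swaps)
Total swaps: 4


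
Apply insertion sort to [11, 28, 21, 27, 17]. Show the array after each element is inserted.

First element 11 is already 'sorted'
Insert 28: shifted 0 elements -> [11, 28, 21, 27, 17]
Insert 21: shifted 1 elements -> [11, 21, 28, 27, 17]
Insert 27: shifted 1 elements -> [11, 21, 27, 28, 17]
Insert 17: shifted 3 elements -> [11, 17, 21, 27, 28]


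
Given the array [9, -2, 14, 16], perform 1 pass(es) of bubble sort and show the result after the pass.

After pass 1: [-2, 9, 14, 16] (1 swaps)
Total swaps: 1


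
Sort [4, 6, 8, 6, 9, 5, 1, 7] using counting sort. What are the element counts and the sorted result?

Count array: [0, 1, 0, 0, 1, 1, 2, 1, 1, 1]
(count[i] = number of elements equal to i)
Cumulative count: [0, 1, 1, 1, 2, 3, 5, 6, 7, 8]
Sorted: [1, 4, 5, 6, 6, 7, 8, 9]


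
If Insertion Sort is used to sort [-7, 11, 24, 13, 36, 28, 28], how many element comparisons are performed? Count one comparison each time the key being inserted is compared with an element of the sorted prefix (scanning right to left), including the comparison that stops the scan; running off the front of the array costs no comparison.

Insert 11: -7 <= 11 (stop) = 1 comparison(s) -> [-7, 11, 24, 13, 36, 28, 28]
Insert 24: 11 <= 24 (stop) = 1 comparison(s) -> [-7, 11, 24, 13, 36, 28, 28]
Insert 13: 24 > 13 (shift), 11 <= 13 (stop) = 2 comparison(s) -> [-7, 11, 13, 24, 36, 28, 28]
Insert 36: 24 <= 36 (stop) = 1 comparison(s) -> [-7, 11, 13, 24, 36, 28, 28]
Insert 28: 36 > 28 (shift), 24 <= 28 (stop) = 2 comparison(s) -> [-7, 11, 13, 24, 28, 36, 28]
Insert 28: 36 > 28 (shift), 28 <= 28 (stop) = 2 comparison(s) -> [-7, 11, 13, 24, 28, 28, 36]
Total comparisons: 1 + 1 + 2 + 1 + 2 + 2 = 9


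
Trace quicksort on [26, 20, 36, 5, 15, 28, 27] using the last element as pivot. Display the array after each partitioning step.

Partition 1: pivot=27 at index 4 -> [26, 20, 5, 15, 27, 28, 36]
Partition 2: pivot=15 at index 1 -> [5, 15, 26, 20, 27, 28, 36]
Partition 3: pivot=20 at index 2 -> [5, 15, 20, 26, 27, 28, 36]
Partition 4: pivot=36 at index 6 -> [5, 15, 20, 26, 27, 28, 36]


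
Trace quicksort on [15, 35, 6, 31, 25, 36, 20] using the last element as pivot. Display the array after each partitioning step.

Partition 1: pivot=20 at index 2 -> [15, 6, 20, 31, 25, 36, 35]
Partition 2: pivot=6 at index 0 -> [6, 15, 20, 31, 25, 36, 35]
Partition 3: pivot=35 at index 5 -> [6, 15, 20, 31, 25, 35, 36]
Partition 4: pivot=25 at index 3 -> [6, 15, 20, 25, 31, 35, 36]


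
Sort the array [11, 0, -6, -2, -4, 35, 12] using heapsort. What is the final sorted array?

Build heap: [35, 0, 12, -2, -4, -6, 11]
Extract 35: [12, 0, 11, -2, -4, -6, 35]
Extract 12: [11, 0, -6, -2, -4, 12, 35]
Extract 11: [0, -2, -6, -4, 11, 12, 35]
Extract 0: [-2, -4, -6, 0, 11, 12, 35]
Extract -2: [-4, -6, -2, 0, 11, 12, 35]
Extract -4: [-6, -4, -2, 0, 11, 12, 35]


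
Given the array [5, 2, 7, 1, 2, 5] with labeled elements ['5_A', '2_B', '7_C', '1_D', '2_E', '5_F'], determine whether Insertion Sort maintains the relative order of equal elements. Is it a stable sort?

Trace Insertion Sort on the labeled array (the key is the number; the letter only tracks identity):
  Insert 2_B at index 0: [2_B, 5_A, 7_C, 1_D, 2_E, 5_F]
  Insert 7_C at index 2: [2_B, 5_A, 7_C, 1_D, 2_E, 5_F]
  Insert 1_D at index 0: [1_D, 2_B, 5_A, 7_C, 2_E, 5_F]
  Insert 2_E at index 2: [1_D, 2_B, 2_E, 5_A, 7_C, 5_F]
  Insert 5_F at index 4: [1_D, 2_B, 2_E, 5_A, 5_F, 7_C]
Final order: [1_D, 2_B, 2_E, 5_A, 5_F, 7_C]
Equal keys:
  value 2: originally 2_B, 2_E; after sorting 2_B, 2_E -> order preserved
  value 5: originally 5_A, 5_F; after sorting 5_A, 5_F -> order preserved
All equal keys kept their original relative order. Insertion Sort is stable: elements are shifted only while they are strictly greater than the key, so a key is inserted after any equal elements already placed.
Answer: Stable


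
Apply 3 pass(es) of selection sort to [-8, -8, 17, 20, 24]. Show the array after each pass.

Pass 1: Select minimum -8 at index 0, swap -> [-8, -8, 17, 20, 24]
Pass 2: Select minimum -8 at index 1, swap -> [-8, -8, 17, 20, 24]
Pass 3: Select minimum 17 at index 2, swap -> [-8, -8, 17, 20, 24]


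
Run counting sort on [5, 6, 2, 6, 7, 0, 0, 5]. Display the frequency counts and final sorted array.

Count array: [2, 0, 1, 0, 0, 2, 2, 1]
(count[i] = number of elements equal to i)
Cumulative count: [2, 2, 3, 3, 3, 5, 7, 8]
Sorted: [0, 0, 2, 5, 5, 6, 6, 7]


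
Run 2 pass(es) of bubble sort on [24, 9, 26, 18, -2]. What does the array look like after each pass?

After pass 1: [9, 24, 18, -2, 26] (3 swaps)
After pass 2: [9, 18, -2, 24, 26] (2 swaps)
Total swaps: 5


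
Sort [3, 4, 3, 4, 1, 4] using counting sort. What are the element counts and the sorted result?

Count array: [0, 1, 0, 2, 3]
(count[i] = number of elements equal to i)
Cumulative count: [0, 1, 1, 3, 6]
Sorted: [1, 3, 3, 4, 4, 4]


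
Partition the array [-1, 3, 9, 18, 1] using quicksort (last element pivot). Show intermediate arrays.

Partition 1: pivot=1 at index 1 -> [-1, 1, 9, 18, 3]
Partition 2: pivot=3 at index 2 -> [-1, 1, 3, 18, 9]
Partition 3: pivot=9 at index 3 -> [-1, 1, 3, 9, 18]


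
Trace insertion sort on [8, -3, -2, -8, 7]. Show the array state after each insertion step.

First element 8 is already 'sorted'
Insert -3: shifted 1 elements -> [-3, 8, -2, -8, 7]
Insert -2: shifted 1 elements -> [-3, -2, 8, -8, 7]
Insert -8: shifted 3 elements -> [-8, -3, -2, 8, 7]
Insert 7: shifted 1 elements -> [-8, -3, -2, 7, 8]


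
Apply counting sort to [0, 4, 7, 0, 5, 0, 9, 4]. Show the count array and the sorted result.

Count array: [3, 0, 0, 0, 2, 1, 0, 1, 0, 1]
(count[i] = number of elements equal to i)
Cumulative count: [3, 3, 3, 3, 5, 6, 6, 7, 7, 8]
Sorted: [0, 0, 0, 4, 4, 5, 7, 9]


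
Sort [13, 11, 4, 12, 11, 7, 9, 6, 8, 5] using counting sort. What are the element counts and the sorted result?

Count array: [0, 0, 0, 0, 1, 1, 1, 1, 1, 1, 0, 2, 1, 1]
(count[i] = number of elements equal to i)
Cumulative count: [0, 0, 0, 0, 1, 2, 3, 4, 5, 6, 6, 8, 9, 10]
Sorted: [4, 5, 6, 7, 8, 9, 11, 11, 12, 13]


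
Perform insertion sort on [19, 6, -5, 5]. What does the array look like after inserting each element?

First element 19 is already 'sorted'
Insert 6: shifted 1 elements -> [6, 19, -5, 5]
Insert -5: shifted 2 elements -> [-5, 6, 19, 5]
Insert 5: shifted 2 elements -> [-5, 5, 6, 19]


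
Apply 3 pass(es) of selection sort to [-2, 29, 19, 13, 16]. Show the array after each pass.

Pass 1: Select minimum -2 at index 0, swap -> [-2, 29, 19, 13, 16]
Pass 2: Select minimum 13 at index 3, swap -> [-2, 13, 19, 29, 16]
Pass 3: Select minimum 16 at index 4, swap -> [-2, 13, 16, 29, 19]


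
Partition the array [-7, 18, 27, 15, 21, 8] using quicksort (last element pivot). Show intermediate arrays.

Partition 1: pivot=8 at index 1 -> [-7, 8, 27, 15, 21, 18]
Partition 2: pivot=18 at index 3 -> [-7, 8, 15, 18, 21, 27]
Partition 3: pivot=27 at index 5 -> [-7, 8, 15, 18, 21, 27]


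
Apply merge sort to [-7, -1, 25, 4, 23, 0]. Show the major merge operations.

Divide and conquer:
  Merge [-1] + [25] -> [-1, 25]
  Merge [-7] + [-1, 25] -> [-7, -1, 25]
  Merge [23] + [0] -> [0, 23]
  Merge [4] + [0, 23] -> [0, 4, 23]
  Merge [-7, -1, 25] + [0, 4, 23] -> [-7, -1, 0, 4, 23, 25]


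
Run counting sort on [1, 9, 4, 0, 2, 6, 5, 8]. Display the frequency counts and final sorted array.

Count array: [1, 1, 1, 0, 1, 1, 1, 0, 1, 1]
(count[i] = number of elements equal to i)
Cumulative count: [1, 2, 3, 3, 4, 5, 6, 6, 7, 8]
Sorted: [0, 1, 2, 4, 5, 6, 8, 9]


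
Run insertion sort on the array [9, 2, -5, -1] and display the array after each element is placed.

First element 9 is already 'sorted'
Insert 2: shifted 1 elements -> [2, 9, -5, -1]
Insert -5: shifted 2 elements -> [-5, 2, 9, -1]
Insert -1: shifted 2 elements -> [-5, -1, 2, 9]


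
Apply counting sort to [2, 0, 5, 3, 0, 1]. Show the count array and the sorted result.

Count array: [2, 1, 1, 1, 0, 1]
(count[i] = number of elements equal to i)
Cumulative count: [2, 3, 4, 5, 5, 6]
Sorted: [0, 0, 1, 2, 3, 5]


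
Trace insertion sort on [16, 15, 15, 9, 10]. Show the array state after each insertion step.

First element 16 is already 'sorted'
Insert 15: shifted 1 elements -> [15, 16, 15, 9, 10]
Insert 15: shifted 1 elements -> [15, 15, 16, 9, 10]
Insert 9: shifted 3 elements -> [9, 15, 15, 16, 10]
Insert 10: shifted 3 elements -> [9, 10, 15, 15, 16]


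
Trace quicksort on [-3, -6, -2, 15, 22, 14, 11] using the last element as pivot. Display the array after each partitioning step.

Partition 1: pivot=11 at index 3 -> [-3, -6, -2, 11, 22, 14, 15]
Partition 2: pivot=-2 at index 2 -> [-3, -6, -2, 11, 22, 14, 15]
Partition 3: pivot=-6 at index 0 -> [-6, -3, -2, 11, 22, 14, 15]
Partition 4: pivot=15 at index 5 -> [-6, -3, -2, 11, 14, 15, 22]


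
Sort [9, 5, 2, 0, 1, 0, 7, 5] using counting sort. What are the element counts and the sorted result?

Count array: [2, 1, 1, 0, 0, 2, 0, 1, 0, 1]
(count[i] = number of elements equal to i)
Cumulative count: [2, 3, 4, 4, 4, 6, 6, 7, 7, 8]
Sorted: [0, 0, 1, 2, 5, 5, 7, 9]


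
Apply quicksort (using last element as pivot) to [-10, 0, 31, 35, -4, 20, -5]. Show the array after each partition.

Partition 1: pivot=-5 at index 1 -> [-10, -5, 31, 35, -4, 20, 0]
Partition 2: pivot=0 at index 3 -> [-10, -5, -4, 0, 31, 20, 35]
Partition 3: pivot=35 at index 6 -> [-10, -5, -4, 0, 31, 20, 35]
Partition 4: pivot=20 at index 4 -> [-10, -5, -4, 0, 20, 31, 35]


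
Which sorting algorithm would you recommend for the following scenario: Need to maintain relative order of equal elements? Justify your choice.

Best choice: Merge sort or Insertion sort
Reason: Both are stable; quicksort and heapsort are not stable


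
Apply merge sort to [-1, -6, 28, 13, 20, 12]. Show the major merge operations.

Divide and conquer:
  Merge [-6] + [28] -> [-6, 28]
  Merge [-1] + [-6, 28] -> [-6, -1, 28]
  Merge [20] + [12] -> [12, 20]
  Merge [13] + [12, 20] -> [12, 13, 20]
  Merge [-6, -1, 28] + [12, 13, 20] -> [-6, -1, 12, 13, 20, 28]
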